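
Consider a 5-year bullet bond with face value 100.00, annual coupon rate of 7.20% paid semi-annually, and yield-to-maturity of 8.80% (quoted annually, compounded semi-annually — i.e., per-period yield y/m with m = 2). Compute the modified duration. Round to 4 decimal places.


Coupon per period c = face * coupon_rate / m = 3.600000
Periods per year m = 2; per-period yield y/m = 0.044000
Number of cashflows N = 10
Cashflows (t years, CF_t, discount factor 1/(1+y/m)^(m*t), PV):
  t = 0.5000: CF_t = 3.600000, DF = 0.957854, PV = 3.448276
  t = 1.0000: CF_t = 3.600000, DF = 0.917485, PV = 3.302946
  t = 1.5000: CF_t = 3.600000, DF = 0.878817, PV = 3.163742
  t = 2.0000: CF_t = 3.600000, DF = 0.841779, PV = 3.030404
  t = 2.5000: CF_t = 3.600000, DF = 0.806302, PV = 2.902686
  t = 3.0000: CF_t = 3.600000, DF = 0.772320, PV = 2.780350
  t = 3.5000: CF_t = 3.600000, DF = 0.739770, PV = 2.663171
  t = 4.0000: CF_t = 3.600000, DF = 0.708592, PV = 2.550930
  t = 4.5000: CF_t = 3.600000, DF = 0.678728, PV = 2.443419
  t = 5.0000: CF_t = 103.600000, DF = 0.650122, PV = 67.352663
Price P = sum_t PV_t = 93.638586
First compute Macaulay numerator sum_t t * PV_t:
  t * PV_t at t = 0.5000: 1.724138
  t * PV_t at t = 1.0000: 3.302946
  t * PV_t at t = 1.5000: 4.745612
  t * PV_t at t = 2.0000: 6.060808
  t * PV_t at t = 2.5000: 7.256714
  t * PV_t at t = 3.0000: 8.341051
  t * PV_t at t = 3.5000: 9.321098
  t * PV_t at t = 4.0000: 10.203719
  t * PV_t at t = 4.5000: 10.995387
  t * PV_t at t = 5.0000: 336.763313
Macaulay duration D = 398.714786 / 93.638586 = 4.258018
Modified duration = D / (1 + y/m) = 4.258018 / (1 + 0.044000) = 4.078561

Answer: Modified duration = 4.0786


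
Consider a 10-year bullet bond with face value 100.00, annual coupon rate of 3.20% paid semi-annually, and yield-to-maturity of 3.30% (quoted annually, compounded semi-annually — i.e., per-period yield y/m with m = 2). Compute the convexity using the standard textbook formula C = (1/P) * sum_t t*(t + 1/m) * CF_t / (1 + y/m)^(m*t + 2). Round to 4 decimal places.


Coupon per period c = face * coupon_rate / m = 1.600000
Periods per year m = 2; per-period yield y/m = 0.016500
Number of cashflows N = 20
Cashflows (t years, CF_t, discount factor 1/(1+y/m)^(m*t), PV):
  t = 0.5000: CF_t = 1.600000, DF = 0.983768, PV = 1.574029
  t = 1.0000: CF_t = 1.600000, DF = 0.967799, PV = 1.548479
  t = 1.5000: CF_t = 1.600000, DF = 0.952090, PV = 1.523343
  t = 2.0000: CF_t = 1.600000, DF = 0.936635, PV = 1.498616
  t = 2.5000: CF_t = 1.600000, DF = 0.921432, PV = 1.474291
  t = 3.0000: CF_t = 1.600000, DF = 0.906475, PV = 1.450360
  t = 3.5000: CF_t = 1.600000, DF = 0.891761, PV = 1.426817
  t = 4.0000: CF_t = 1.600000, DF = 0.877285, PV = 1.403657
  t = 4.5000: CF_t = 1.600000, DF = 0.863045, PV = 1.380872
  t = 5.0000: CF_t = 1.600000, DF = 0.849036, PV = 1.358458
  t = 5.5000: CF_t = 1.600000, DF = 0.835254, PV = 1.336407
  t = 6.0000: CF_t = 1.600000, DF = 0.821696, PV = 1.314714
  t = 6.5000: CF_t = 1.600000, DF = 0.808359, PV = 1.293374
  t = 7.0000: CF_t = 1.600000, DF = 0.795237, PV = 1.272379
  t = 7.5000: CF_t = 1.600000, DF = 0.782329, PV = 1.251726
  t = 8.0000: CF_t = 1.600000, DF = 0.769630, PV = 1.231408
  t = 8.5000: CF_t = 1.600000, DF = 0.757137, PV = 1.211419
  t = 9.0000: CF_t = 1.600000, DF = 0.744847, PV = 1.191755
  t = 9.5000: CF_t = 1.600000, DF = 0.732757, PV = 1.172411
  t = 10.0000: CF_t = 101.600000, DF = 0.720862, PV = 73.239614
Price P = sum_t PV_t = 99.154128
Convexity numerator sum_t t*(t + 1/m) * CF_t / (1+y/m)^(m*t + 2):
  t = 0.5000: term = 0.761672
  t = 1.0000: term = 2.247924
  t = 1.5000: term = 4.422872
  t = 2.0000: term = 7.251798
  t = 2.5000: term = 10.701128
  t = 3.0000: term = 14.738396
  t = 3.5000: term = 19.332213
  t = 4.0000: term = 24.452240
  t = 4.5000: term = 30.069159
  t = 5.0000: term = 36.154643
  t = 5.5000: term = 42.681330
  t = 6.0000: term = 49.622796
  t = 6.5000: term = 56.953528
  t = 7.0000: term = 64.648903
  t = 7.5000: term = 72.685155
  t = 8.0000: term = 81.039360
  t = 8.5000: term = 89.689405
  t = 9.0000: term = 98.613969
  t = 9.5000: term = 107.792500
  t = 10.0000: term = 7442.529789
Convexity = (1/P) * sum = 8256.388780 / 99.154128 = 83.268230

Answer: Convexity = 83.2682


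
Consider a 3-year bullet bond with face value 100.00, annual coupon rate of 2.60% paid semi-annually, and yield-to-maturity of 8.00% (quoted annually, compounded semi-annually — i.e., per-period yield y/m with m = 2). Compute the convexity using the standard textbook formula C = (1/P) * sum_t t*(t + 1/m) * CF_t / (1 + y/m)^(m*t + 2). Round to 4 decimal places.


Coupon per period c = face * coupon_rate / m = 1.300000
Periods per year m = 2; per-period yield y/m = 0.040000
Number of cashflows N = 6
Cashflows (t years, CF_t, discount factor 1/(1+y/m)^(m*t), PV):
  t = 0.5000: CF_t = 1.300000, DF = 0.961538, PV = 1.250000
  t = 1.0000: CF_t = 1.300000, DF = 0.924556, PV = 1.201923
  t = 1.5000: CF_t = 1.300000, DF = 0.888996, PV = 1.155695
  t = 2.0000: CF_t = 1.300000, DF = 0.854804, PV = 1.111245
  t = 2.5000: CF_t = 1.300000, DF = 0.821927, PV = 1.068505
  t = 3.0000: CF_t = 101.300000, DF = 0.790315, PV = 80.058861
Price P = sum_t PV_t = 85.846230
Convexity numerator sum_t t*(t + 1/m) * CF_t / (1+y/m)^(m*t + 2):
  t = 0.5000: term = 0.577848
  t = 1.0000: term = 1.666868
  t = 1.5000: term = 3.205516
  t = 2.0000: term = 5.137044
  t = 2.5000: term = 7.409199
  t = 3.0000: term = 777.198637
Convexity = (1/P) * sum = 795.195111 / 85.846230 = 9.263017

Answer: Convexity = 9.2630


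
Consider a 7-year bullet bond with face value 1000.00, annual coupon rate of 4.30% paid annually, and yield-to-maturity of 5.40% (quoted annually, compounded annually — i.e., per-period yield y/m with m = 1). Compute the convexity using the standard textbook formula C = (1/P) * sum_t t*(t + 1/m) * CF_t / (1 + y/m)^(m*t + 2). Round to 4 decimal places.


Answer: Convexity = 42.4306

Derivation:
Coupon per period c = face * coupon_rate / m = 43.000000
Periods per year m = 1; per-period yield y/m = 0.054000
Number of cashflows N = 7
Cashflows (t years, CF_t, discount factor 1/(1+y/m)^(m*t), PV):
  t = 1.0000: CF_t = 43.000000, DF = 0.948767, PV = 40.796964
  t = 2.0000: CF_t = 43.000000, DF = 0.900158, PV = 38.706797
  t = 3.0000: CF_t = 43.000000, DF = 0.854040, PV = 36.723716
  t = 4.0000: CF_t = 43.000000, DF = 0.810285, PV = 34.842236
  t = 5.0000: CF_t = 43.000000, DF = 0.768771, PV = 33.057149
  t = 6.0000: CF_t = 43.000000, DF = 0.729384, PV = 31.363519
  t = 7.0000: CF_t = 1043.000000, DF = 0.692015, PV = 721.772003
Price P = sum_t PV_t = 937.262385
Convexity numerator sum_t t*(t + 1/m) * CF_t / (1+y/m)^(m*t + 2):
  t = 1.0000: term = 73.447432
  t = 2.0000: term = 209.053413
  t = 3.0000: term = 396.685793
  t = 4.0000: term = 627.270388
  t = 5.0000: term = 892.699793
  t = 6.0000: term = 1185.749251
  t = 7.0000: term = 36383.697945
Convexity = (1/P) * sum = 39768.604017 / 937.262385 = 42.430599


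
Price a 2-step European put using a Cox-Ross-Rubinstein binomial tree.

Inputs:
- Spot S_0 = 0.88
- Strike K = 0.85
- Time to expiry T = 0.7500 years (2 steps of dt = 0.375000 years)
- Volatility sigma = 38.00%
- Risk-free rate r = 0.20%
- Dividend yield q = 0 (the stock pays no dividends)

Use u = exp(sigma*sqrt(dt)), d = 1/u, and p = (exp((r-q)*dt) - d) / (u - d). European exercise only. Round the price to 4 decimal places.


dt = T/N = 0.375000
u = exp(sigma*sqrt(dt)) = 1.262005; d = 1/u = 0.792390
p = (exp((r-q)*dt) - d) / (u - d) = 0.443683
Discount per step: exp(-r*dt) = 0.999250
Stock lattice S(k, i) with i counting down-moves:
  k=0: S(0,0) = 0.8800
  k=1: S(1,0) = 1.1106; S(1,1) = 0.6973
  k=2: S(2,0) = 1.4015; S(2,1) = 0.8800; S(2,2) = 0.5525
Terminal payoffs V(N, i) = max(K - S_T, 0):
  V(2,0) = 0.000000; V(2,1) = 0.000000; V(2,2) = 0.297464
Backward induction: V(k, i) = exp(-r*dt) * [p * V(k+1, i) + (1-p) * V(k+1, i+1)].
  V(1,0) = exp(-r*dt) * [p*0.000000 + (1-p)*0.000000] = 0.000000
  V(1,1) = exp(-r*dt) * [p*0.000000 + (1-p)*0.297464] = 0.165360
  V(0,0) = exp(-r*dt) * [p*0.000000 + (1-p)*0.165360] = 0.091924

Answer: Price = V(0,0) = 0.0919


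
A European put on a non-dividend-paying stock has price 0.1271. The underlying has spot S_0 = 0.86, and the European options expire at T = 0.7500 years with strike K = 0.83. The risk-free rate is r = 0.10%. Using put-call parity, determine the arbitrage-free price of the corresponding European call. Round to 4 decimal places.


Put-call parity: C - P = S_0 * exp(-qT) - K * exp(-rT).
S_0 * exp(-qT) = 0.8600 * 1.00000000 = 0.86000000
K * exp(-rT) = 0.8300 * 0.99925028 = 0.82937773
C = P + S*exp(-qT) - K*exp(-rT)
C = 0.1271 + 0.86000000 - 0.82937773 = 0.1577

Answer: Call price = 0.1577


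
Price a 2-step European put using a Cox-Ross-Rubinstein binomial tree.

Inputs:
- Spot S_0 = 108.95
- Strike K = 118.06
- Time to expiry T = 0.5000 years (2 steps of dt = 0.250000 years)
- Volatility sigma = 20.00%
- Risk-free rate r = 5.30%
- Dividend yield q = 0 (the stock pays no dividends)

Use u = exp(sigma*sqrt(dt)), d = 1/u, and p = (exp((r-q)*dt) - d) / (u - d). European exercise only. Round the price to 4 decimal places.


dt = T/N = 0.250000
u = exp(sigma*sqrt(dt)) = 1.105171; d = 1/u = 0.904837
p = (exp((r-q)*dt) - d) / (u - d) = 0.541601
Discount per step: exp(-r*dt) = 0.986837
Stock lattice S(k, i) with i counting down-moves:
  k=0: S(0,0) = 108.9500
  k=1: S(1,0) = 120.4084; S(1,1) = 98.5820
  k=2: S(2,0) = 133.0718; S(2,1) = 108.9500; S(2,2) = 89.2007
Terminal payoffs V(N, i) = max(K - S_T, 0):
  V(2,0) = 0.000000; V(2,1) = 9.110000; V(2,2) = 28.859284
Backward induction: V(k, i) = exp(-r*dt) * [p * V(k+1, i) + (1-p) * V(k+1, i+1)].
  V(1,0) = exp(-r*dt) * [p*0.000000 + (1-p)*9.110000] = 4.121051
  V(1,1) = exp(-r*dt) * [p*9.110000 + (1-p)*28.859284] = 17.923986
  V(0,0) = exp(-r*dt) * [p*4.121051 + (1-p)*17.923986] = 10.310781

Answer: Price = V(0,0) = 10.3108


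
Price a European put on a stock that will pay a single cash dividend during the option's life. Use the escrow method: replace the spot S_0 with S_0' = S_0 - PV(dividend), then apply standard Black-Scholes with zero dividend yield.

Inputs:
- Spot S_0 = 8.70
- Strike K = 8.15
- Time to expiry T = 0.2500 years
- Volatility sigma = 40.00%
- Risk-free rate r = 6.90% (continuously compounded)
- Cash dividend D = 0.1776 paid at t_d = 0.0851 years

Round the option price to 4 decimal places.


PV(D) = D * exp(-r * t_d) = 0.1776 * 0.99414531 = 0.17656021
S_0' = S_0 - PV(D) = 8.7000 - 0.17656021 = 8.52343979
d1 = (ln(S_0'/K) + (r + sigma^2/2)*T) / (sigma*sqrt(T)) = 0.41026032
d2 = d1 - sigma*sqrt(T) = 0.21026032
exp(-rT) = 0.98289793
N(-d1) = 0.34080750; N(-d2) = 0.41673225
P = K * exp(-rT) * N(-d2) - S_0' * N(-d1) = 8.1500 * 0.98289793 * 0.41673225 - 8.52343979 * 0.34080750 = 0.4334

Answer: Price = 0.4334


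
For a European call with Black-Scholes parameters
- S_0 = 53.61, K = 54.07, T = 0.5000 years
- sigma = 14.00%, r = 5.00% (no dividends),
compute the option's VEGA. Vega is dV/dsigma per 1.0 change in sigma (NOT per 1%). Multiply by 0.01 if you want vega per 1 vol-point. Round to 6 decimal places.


d1 = 0.2157293335; d2 = 0.1167343841
phi(d1) = 0.3897662393; exp(-qT) = 1.0000000000; exp(-rT) = 0.9753099120
Vega = S * exp(-qT) * phi(d1) * sqrt(T) = 53.6100 * 1.0000000000 * 0.3897662393 * 0.7071067812 = 14.775256

Answer: Vega = 14.775256


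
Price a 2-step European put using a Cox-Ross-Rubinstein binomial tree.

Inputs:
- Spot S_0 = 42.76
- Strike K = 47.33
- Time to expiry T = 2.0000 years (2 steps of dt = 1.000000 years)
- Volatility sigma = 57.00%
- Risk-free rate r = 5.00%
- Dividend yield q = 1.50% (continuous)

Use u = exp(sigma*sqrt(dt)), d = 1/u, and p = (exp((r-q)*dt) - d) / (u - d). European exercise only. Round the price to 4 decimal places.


dt = T/N = 1.000000
u = exp(sigma*sqrt(dt)) = 1.768267; d = 1/u = 0.565525
p = (exp((r-q)*dt) - d) / (u - d) = 0.390852
Discount per step: exp(-r*dt) = 0.951229
Stock lattice S(k, i) with i counting down-moves:
  k=0: S(0,0) = 42.7600
  k=1: S(1,0) = 75.6111; S(1,1) = 24.1819
  k=2: S(2,0) = 133.7006; S(2,1) = 42.7600; S(2,2) = 13.6755
Terminal payoffs V(N, i) = max(K - S_T, 0):
  V(2,0) = 0.000000; V(2,1) = 4.570000; V(2,2) = 33.654539
Backward induction: V(k, i) = exp(-r*dt) * [p * V(k+1, i) + (1-p) * V(k+1, i+1)].
  V(1,0) = exp(-r*dt) * [p*0.000000 + (1-p)*4.570000] = 2.648037
  V(1,1) = exp(-r*dt) * [p*4.570000 + (1-p)*33.654539] = 21.199842
  V(0,0) = exp(-r*dt) * [p*2.648037 + (1-p)*21.199842] = 13.268535

Answer: Price = V(0,0) = 13.2685


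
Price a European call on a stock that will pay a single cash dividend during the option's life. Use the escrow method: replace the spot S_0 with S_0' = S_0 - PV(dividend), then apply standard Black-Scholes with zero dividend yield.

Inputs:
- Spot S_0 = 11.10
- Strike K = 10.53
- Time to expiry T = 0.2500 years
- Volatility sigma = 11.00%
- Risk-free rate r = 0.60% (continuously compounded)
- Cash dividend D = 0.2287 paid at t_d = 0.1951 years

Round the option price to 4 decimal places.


Answer: Price = 0.4553

Derivation:
PV(D) = D * exp(-r * t_d) = 0.2287 * 0.99883008 = 0.22843244
S_0' = S_0 - PV(D) = 11.1000 - 0.22843244 = 10.87156756
d1 = (ln(S_0'/K) + (r + sigma^2/2)*T) / (sigma*sqrt(T)) = 0.63518317
d2 = d1 - sigma*sqrt(T) = 0.58018317
exp(-rT) = 0.99850112
N(d1) = 0.73734552; N(d2) = 0.71910445
C = S_0' * N(d1) - K * exp(-rT) * N(d2) = 10.87156756 * 0.73734552 - 10.5300 * 0.99850112 * 0.71910445 = 0.4553


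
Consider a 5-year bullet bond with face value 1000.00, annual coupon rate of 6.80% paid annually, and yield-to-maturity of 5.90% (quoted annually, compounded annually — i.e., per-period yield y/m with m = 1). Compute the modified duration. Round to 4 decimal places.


Coupon per period c = face * coupon_rate / m = 68.000000
Periods per year m = 1; per-period yield y/m = 0.059000
Number of cashflows N = 5
Cashflows (t years, CF_t, discount factor 1/(1+y/m)^(m*t), PV):
  t = 1.0000: CF_t = 68.000000, DF = 0.944287, PV = 64.211520
  t = 2.0000: CF_t = 68.000000, DF = 0.891678, PV = 60.634108
  t = 3.0000: CF_t = 68.000000, DF = 0.842000, PV = 57.256004
  t = 4.0000: CF_t = 68.000000, DF = 0.795090, PV = 54.066104
  t = 5.0000: CF_t = 1068.000000, DF = 0.750793, PV = 801.846896
Price P = sum_t PV_t = 1038.014631
First compute Macaulay numerator sum_t t * PV_t:
  t * PV_t at t = 1.0000: 64.211520
  t * PV_t at t = 2.0000: 121.268216
  t * PV_t at t = 3.0000: 171.768011
  t * PV_t at t = 4.0000: 216.264414
  t * PV_t at t = 5.0000: 4009.234478
Macaulay duration D = 4582.746640 / 1038.014631 = 4.414915
Modified duration = D / (1 + y/m) = 4.414915 / (1 + 0.059000) = 4.168947

Answer: Modified duration = 4.1689


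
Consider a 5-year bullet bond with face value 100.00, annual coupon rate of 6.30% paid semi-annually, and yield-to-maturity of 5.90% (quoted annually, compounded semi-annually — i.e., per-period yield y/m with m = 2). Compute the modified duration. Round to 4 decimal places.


Answer: Modified duration = 4.2471

Derivation:
Coupon per period c = face * coupon_rate / m = 3.150000
Periods per year m = 2; per-period yield y/m = 0.029500
Number of cashflows N = 10
Cashflows (t years, CF_t, discount factor 1/(1+y/m)^(m*t), PV):
  t = 0.5000: CF_t = 3.150000, DF = 0.971345, PV = 3.059738
  t = 1.0000: CF_t = 3.150000, DF = 0.943512, PV = 2.972062
  t = 1.5000: CF_t = 3.150000, DF = 0.916476, PV = 2.886898
  t = 2.0000: CF_t = 3.150000, DF = 0.890214, PV = 2.804175
  t = 2.5000: CF_t = 3.150000, DF = 0.864706, PV = 2.723822
  t = 3.0000: CF_t = 3.150000, DF = 0.839928, PV = 2.645772
  t = 3.5000: CF_t = 3.150000, DF = 0.815860, PV = 2.569958
  t = 4.0000: CF_t = 3.150000, DF = 0.792482, PV = 2.496317
  t = 4.5000: CF_t = 3.150000, DF = 0.769773, PV = 2.424786
  t = 5.0000: CF_t = 103.150000, DF = 0.747716, PV = 77.126873
Price P = sum_t PV_t = 101.710402
First compute Macaulay numerator sum_t t * PV_t:
  t * PV_t at t = 0.5000: 1.529869
  t * PV_t at t = 1.0000: 2.972062
  t * PV_t at t = 1.5000: 4.330348
  t * PV_t at t = 2.0000: 5.608350
  t * PV_t at t = 2.5000: 6.809556
  t * PV_t at t = 3.0000: 7.937317
  t * PV_t at t = 3.5000: 8.994854
  t * PV_t at t = 4.0000: 9.985268
  t * PV_t at t = 4.5000: 10.911536
  t * PV_t at t = 5.0000: 385.634364
Macaulay duration D = 444.713525 / 101.710402 = 4.372350
Modified duration = D / (1 + y/m) = 4.372350 / (1 + 0.029500) = 4.247062


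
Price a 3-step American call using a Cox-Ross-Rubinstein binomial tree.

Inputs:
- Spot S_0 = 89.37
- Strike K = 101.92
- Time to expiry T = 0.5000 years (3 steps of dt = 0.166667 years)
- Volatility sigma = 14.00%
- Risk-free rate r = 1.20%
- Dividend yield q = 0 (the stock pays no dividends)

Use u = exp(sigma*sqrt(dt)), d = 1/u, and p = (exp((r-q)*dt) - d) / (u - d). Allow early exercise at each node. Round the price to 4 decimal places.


Answer: Price = V(0,0) = 0.5277

Derivation:
dt = T/N = 0.166667
u = exp(sigma*sqrt(dt)) = 1.058820; d = 1/u = 0.944448
p = (exp((r-q)*dt) - d) / (u - d) = 0.503220
Discount per step: exp(-r*dt) = 0.998002
Stock lattice S(k, i) with i counting down-moves:
  k=0: S(0,0) = 89.3700
  k=1: S(1,0) = 94.6267; S(1,1) = 84.4053
  k=2: S(2,0) = 100.1926; S(2,1) = 89.3700; S(2,2) = 79.7164
  k=3: S(3,0) = 106.0859; S(3,1) = 94.6267; S(3,2) = 84.4053; S(3,3) = 75.2880
Terminal payoffs V(N, i) = max(S_T - K, 0):
  V(3,0) = 4.165921; V(3,1) = 0.000000; V(3,2) = 0.000000; V(3,3) = 0.000000
Backward induction: V(k, i) = exp(-r*dt) * [p * V(k+1, i) + (1-p) * V(k+1, i+1)]; then take max(V_cont, immediate exercise) for American.
  V(2,0) = exp(-r*dt) * [p*4.165921 + (1-p)*0.000000] = 2.092184; exercise = 0.000000; V(2,0) = max -> 2.092184
  V(2,1) = exp(-r*dt) * [p*0.000000 + (1-p)*0.000000] = 0.000000; exercise = 0.000000; V(2,1) = max -> 0.000000
  V(2,2) = exp(-r*dt) * [p*0.000000 + (1-p)*0.000000] = 0.000000; exercise = 0.000000; V(2,2) = max -> 0.000000
  V(1,0) = exp(-r*dt) * [p*2.092184 + (1-p)*0.000000] = 1.050724; exercise = 0.000000; V(1,0) = max -> 1.050724
  V(1,1) = exp(-r*dt) * [p*0.000000 + (1-p)*0.000000] = 0.000000; exercise = 0.000000; V(1,1) = max -> 0.000000
  V(0,0) = exp(-r*dt) * [p*1.050724 + (1-p)*0.000000] = 0.527689; exercise = 0.000000; V(0,0) = max -> 0.527689


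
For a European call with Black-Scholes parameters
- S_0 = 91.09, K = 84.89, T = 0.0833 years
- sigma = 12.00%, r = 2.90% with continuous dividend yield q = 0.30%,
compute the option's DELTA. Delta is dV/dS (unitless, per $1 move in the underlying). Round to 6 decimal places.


d1 = 2.1151788256; d2 = 2.0805447384
phi(d1) = 0.0425987970; exp(-qT) = 0.9997501312; exp(-rT) = 0.9975872155
N(d1) = 0.9827926455
Delta = exp(-qT) * N(d1) = 0.9997501312 * 0.9827926455 = 0.982547

Answer: Delta = 0.982547


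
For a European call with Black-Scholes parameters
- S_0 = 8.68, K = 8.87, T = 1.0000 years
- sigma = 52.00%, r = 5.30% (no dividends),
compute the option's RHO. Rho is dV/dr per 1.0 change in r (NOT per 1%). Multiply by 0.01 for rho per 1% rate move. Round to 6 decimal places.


d1 = 0.3202821776; d2 = -0.1997178224
phi(d1) = 0.3789962874; exp(-qT) = 1.0000000000; exp(-rT) = 0.9483800125
N(d2) = 0.4208506372
Rho = K*T*exp(-rT)*N(d2) = 8.8700 * 1.0000 * 0.9483800125 * 0.4208506372 = 3.540251

Answer: Rho = 3.540251


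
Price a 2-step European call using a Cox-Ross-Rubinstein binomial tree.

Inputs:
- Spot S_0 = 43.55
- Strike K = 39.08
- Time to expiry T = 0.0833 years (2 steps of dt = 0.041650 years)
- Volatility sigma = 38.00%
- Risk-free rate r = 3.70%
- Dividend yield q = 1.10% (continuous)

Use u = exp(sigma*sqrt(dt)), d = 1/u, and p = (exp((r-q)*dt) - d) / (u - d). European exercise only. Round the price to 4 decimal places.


Answer: Price = V(0,0) = 5.0181

Derivation:
dt = T/N = 0.041650
u = exp(sigma*sqrt(dt)) = 1.080638; d = 1/u = 0.925379
p = (exp((r-q)*dt) - d) / (u - d) = 0.487600
Discount per step: exp(-r*dt) = 0.998460
Stock lattice S(k, i) with i counting down-moves:
  k=0: S(0,0) = 43.5500
  k=1: S(1,0) = 47.0618; S(1,1) = 40.3003
  k=2: S(2,0) = 50.8568; S(2,1) = 43.5500; S(2,2) = 37.2930
Terminal payoffs V(N, i) = max(S_T - K, 0):
  V(2,0) = 11.776758; V(2,1) = 4.470000; V(2,2) = 0.000000
Backward induction: V(k, i) = exp(-r*dt) * [p * V(k+1, i) + (1-p) * V(k+1, i+1)].
  V(1,0) = exp(-r*dt) * [p*11.776758 + (1-p)*4.470000] = 8.020409
  V(1,1) = exp(-r*dt) * [p*4.470000 + (1-p)*0.000000] = 2.176217
  V(0,0) = exp(-r*dt) * [p*8.020409 + (1-p)*2.176217] = 5.018108


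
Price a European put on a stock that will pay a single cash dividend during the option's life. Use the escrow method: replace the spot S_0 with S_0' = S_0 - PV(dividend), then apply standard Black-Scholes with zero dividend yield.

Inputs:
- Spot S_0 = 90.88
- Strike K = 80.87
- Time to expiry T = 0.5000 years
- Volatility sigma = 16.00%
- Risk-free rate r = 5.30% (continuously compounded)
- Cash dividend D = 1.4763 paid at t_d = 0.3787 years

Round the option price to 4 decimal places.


PV(D) = D * exp(-r * t_d) = 1.4763 * 0.98012898 = 1.44696442
S_0' = S_0 - PV(D) = 90.8800 - 1.44696442 = 89.43303558
d1 = (ln(S_0'/K) + (r + sigma^2/2)*T) / (sigma*sqrt(T)) = 1.18040174
d2 = d1 - sigma*sqrt(T) = 1.06726466
exp(-rT) = 0.97384804
N(-d1) = 0.11892023; N(-d2) = 0.14292617
P = K * exp(-rT) * N(-d2) - S_0' * N(-d1) = 80.8700 * 0.97384804 * 0.14292617 - 89.43303558 * 0.11892023 = 0.6208

Answer: Price = 0.6208


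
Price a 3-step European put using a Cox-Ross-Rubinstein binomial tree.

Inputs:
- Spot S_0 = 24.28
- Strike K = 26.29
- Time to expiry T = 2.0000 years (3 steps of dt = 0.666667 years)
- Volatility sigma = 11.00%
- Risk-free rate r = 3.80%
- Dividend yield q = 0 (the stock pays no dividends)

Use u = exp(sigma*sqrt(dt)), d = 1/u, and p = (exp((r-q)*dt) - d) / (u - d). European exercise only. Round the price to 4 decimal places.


Answer: Price = V(0,0) = 1.4120

Derivation:
dt = T/N = 0.666667
u = exp(sigma*sqrt(dt)) = 1.093971; d = 1/u = 0.914101
p = (exp((r-q)*dt) - d) / (u - d) = 0.620202
Discount per step: exp(-r*dt) = 0.974985
Stock lattice S(k, i) with i counting down-moves:
  k=0: S(0,0) = 24.2800
  k=1: S(1,0) = 26.5616; S(1,1) = 22.1944
  k=2: S(2,0) = 29.0577; S(2,1) = 24.2800; S(2,2) = 20.2879
  k=3: S(3,0) = 31.7883; S(3,1) = 26.5616; S(3,2) = 22.1944; S(3,3) = 18.5452
Terminal payoffs V(N, i) = max(K - S_T, 0):
  V(3,0) = 0.000000; V(3,1) = 0.000000; V(3,2) = 4.095637; V(3,3) = 7.744835
Backward induction: V(k, i) = exp(-r*dt) * [p * V(k+1, i) + (1-p) * V(k+1, i+1)].
  V(2,0) = exp(-r*dt) * [p*0.000000 + (1-p)*0.000000] = 0.000000
  V(2,1) = exp(-r*dt) * [p*0.000000 + (1-p)*4.095637] = 1.516602
  V(2,2) = exp(-r*dt) * [p*4.095637 + (1-p)*7.744835] = 5.344471
  V(1,0) = exp(-r*dt) * [p*0.000000 + (1-p)*1.516602] = 0.561593
  V(1,1) = exp(-r*dt) * [p*1.516602 + (1-p)*5.344471] = 2.896112
  V(0,0) = exp(-r*dt) * [p*0.561593 + (1-p)*2.896112] = 1.412010


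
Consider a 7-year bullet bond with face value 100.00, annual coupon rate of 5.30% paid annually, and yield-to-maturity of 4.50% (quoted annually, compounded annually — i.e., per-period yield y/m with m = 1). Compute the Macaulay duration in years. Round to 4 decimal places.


Answer: Macaulay duration = 6.0528 years

Derivation:
Coupon per period c = face * coupon_rate / m = 5.300000
Periods per year m = 1; per-period yield y/m = 0.045000
Number of cashflows N = 7
Cashflows (t years, CF_t, discount factor 1/(1+y/m)^(m*t), PV):
  t = 1.0000: CF_t = 5.300000, DF = 0.956938, PV = 5.071770
  t = 2.0000: CF_t = 5.300000, DF = 0.915730, PV = 4.853369
  t = 3.0000: CF_t = 5.300000, DF = 0.876297, PV = 4.644372
  t = 4.0000: CF_t = 5.300000, DF = 0.838561, PV = 4.444375
  t = 5.0000: CF_t = 5.300000, DF = 0.802451, PV = 4.252991
  t = 6.0000: CF_t = 5.300000, DF = 0.767896, PV = 4.069847
  t = 7.0000: CF_t = 105.300000, DF = 0.734828, PV = 77.377437
Price P = sum_t PV_t = 104.714161
Macaulay numerator sum_t t * PV_t:
  t * PV_t at t = 1.0000: 5.071770
  t * PV_t at t = 2.0000: 9.706737
  t * PV_t at t = 3.0000: 13.933116
  t * PV_t at t = 4.0000: 17.777500
  t * PV_t at t = 5.0000: 21.264953
  t * PV_t at t = 6.0000: 24.419084
  t * PV_t at t = 7.0000: 541.642056
Macaulay duration D = (sum_t t * PV_t) / P = 633.815218 / 104.714161 = 6.052813


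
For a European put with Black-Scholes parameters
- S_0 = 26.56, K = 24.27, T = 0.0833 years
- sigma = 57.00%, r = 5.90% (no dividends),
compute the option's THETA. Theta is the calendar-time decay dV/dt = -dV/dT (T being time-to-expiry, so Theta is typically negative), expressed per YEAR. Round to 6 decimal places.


Answer: Theta = -7.972375

Derivation:
d1 = 0.6602080477; d2 = 0.4956961332
phi(d1) = 0.3208197416; exp(-qT) = 1.0000000000; exp(-rT) = 0.9950973574
Theta = -S*exp(-qT)*phi(d1)*sigma/(2*sqrt(T)) + r*K*exp(-rT)*N(-d2) - q*S*exp(-qT)*N(-d1)
N(-d1) = 0.2545601643; N(-d2) = 0.3100544078; sqrt(T) = 0.2886173938
Term 1 = -26.5600 * 1.0000000000 * 0.3208197416 * 0.5700 / (2 * 0.2886173938) = -8.4141745029
Term 2 = 0.0590 * 24.2700 * 0.9950973574 * 0.3100544078 = 0.4417995515
Term 3 = 0 (no dividend yield, q = 0)
Theta = -8.4141745029 + (0.4417995515) + (0.0000000000) = -7.972375


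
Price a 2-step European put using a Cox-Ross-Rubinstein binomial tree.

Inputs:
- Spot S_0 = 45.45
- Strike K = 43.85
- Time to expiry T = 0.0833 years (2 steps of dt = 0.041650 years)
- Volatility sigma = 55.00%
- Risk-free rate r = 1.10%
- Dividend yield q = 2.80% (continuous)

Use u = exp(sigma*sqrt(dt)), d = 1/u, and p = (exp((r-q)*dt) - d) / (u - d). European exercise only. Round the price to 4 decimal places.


Answer: Price = V(0,0) = 2.1252

Derivation:
dt = T/N = 0.041650
u = exp(sigma*sqrt(dt)) = 1.118788; d = 1/u = 0.893825
p = (exp((r-q)*dt) - d) / (u - d) = 0.468822
Discount per step: exp(-r*dt) = 0.999542
Stock lattice S(k, i) with i counting down-moves:
  k=0: S(0,0) = 45.4500
  k=1: S(1,0) = 50.8489; S(1,1) = 40.6243
  k=2: S(2,0) = 56.8891; S(2,1) = 45.4500; S(2,2) = 36.3110
Terminal payoffs V(N, i) = max(K - S_T, 0):
  V(2,0) = 0.000000; V(2,1) = 0.000000; V(2,2) = 7.538984
Backward induction: V(k, i) = exp(-r*dt) * [p * V(k+1, i) + (1-p) * V(k+1, i+1)].
  V(1,0) = exp(-r*dt) * [p*0.000000 + (1-p)*0.000000] = 0.000000
  V(1,1) = exp(-r*dt) * [p*0.000000 + (1-p)*7.538984] = 4.002710
  V(0,0) = exp(-r*dt) * [p*0.000000 + (1-p)*4.002710] = 2.125179


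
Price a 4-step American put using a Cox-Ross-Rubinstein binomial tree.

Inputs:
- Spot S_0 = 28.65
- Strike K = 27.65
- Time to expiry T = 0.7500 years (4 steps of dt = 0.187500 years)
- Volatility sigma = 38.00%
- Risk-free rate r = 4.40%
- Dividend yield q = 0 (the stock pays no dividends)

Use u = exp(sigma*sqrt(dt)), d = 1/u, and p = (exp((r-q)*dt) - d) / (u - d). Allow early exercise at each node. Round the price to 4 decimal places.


dt = T/N = 0.187500
u = exp(sigma*sqrt(dt)) = 1.178856; d = 1/u = 0.848280
p = (exp((r-q)*dt) - d) / (u - d) = 0.484016
Discount per step: exp(-r*dt) = 0.991784
Stock lattice S(k, i) with i counting down-moves:
  k=0: S(0,0) = 28.6500
  k=1: S(1,0) = 33.7742; S(1,1) = 24.3032
  k=2: S(2,0) = 39.8150; S(2,1) = 28.6500; S(2,2) = 20.6159
  k=3: S(3,0) = 46.9361; S(3,1) = 33.7742; S(3,2) = 24.3032; S(3,3) = 17.4881
  k=4: S(4,0) = 55.3310; S(4,1) = 39.8150; S(4,2) = 28.6500; S(4,3) = 20.6159; S(4,4) = 14.8348
Terminal payoffs V(N, i) = max(K - S_T, 0):
  V(4,0) = 0.000000; V(4,1) = 0.000000; V(4,2) = 0.000000; V(4,3) = 7.034076; V(4,4) = 12.815224
Backward induction: V(k, i) = exp(-r*dt) * [p * V(k+1, i) + (1-p) * V(k+1, i+1)]; then take max(V_cont, immediate exercise) for American.
  V(3,0) = exp(-r*dt) * [p*0.000000 + (1-p)*0.000000] = 0.000000; exercise = 0.000000; V(3,0) = max -> 0.000000
  V(3,1) = exp(-r*dt) * [p*0.000000 + (1-p)*0.000000] = 0.000000; exercise = 0.000000; V(3,1) = max -> 0.000000
  V(3,2) = exp(-r*dt) * [p*0.000000 + (1-p)*7.034076] = 3.599651; exercise = 3.346786; V(3,2) = max -> 3.599651
  V(3,3) = exp(-r*dt) * [p*7.034076 + (1-p)*12.815224] = 9.934755; exercise = 10.161929; V(3,3) = max -> 10.161929
  V(2,0) = exp(-r*dt) * [p*0.000000 + (1-p)*0.000000] = 0.000000; exercise = 0.000000; V(2,0) = max -> 0.000000
  V(2,1) = exp(-r*dt) * [p*0.000000 + (1-p)*3.599651] = 1.842102; exercise = 0.000000; V(2,1) = max -> 1.842102
  V(2,2) = exp(-r*dt) * [p*3.599651 + (1-p)*10.161929] = 6.928287; exercise = 7.034076; V(2,2) = max -> 7.034076
  V(1,0) = exp(-r*dt) * [p*0.000000 + (1-p)*1.842102] = 0.942686; exercise = 0.000000; V(1,0) = max -> 0.942686
  V(1,1) = exp(-r*dt) * [p*1.842102 + (1-p)*7.034076] = 4.483932; exercise = 3.346786; V(1,1) = max -> 4.483932
  V(0,0) = exp(-r*dt) * [p*0.942686 + (1-p)*4.483932] = 2.747155; exercise = 0.000000; V(0,0) = max -> 2.747155

Answer: Price = V(0,0) = 2.7472


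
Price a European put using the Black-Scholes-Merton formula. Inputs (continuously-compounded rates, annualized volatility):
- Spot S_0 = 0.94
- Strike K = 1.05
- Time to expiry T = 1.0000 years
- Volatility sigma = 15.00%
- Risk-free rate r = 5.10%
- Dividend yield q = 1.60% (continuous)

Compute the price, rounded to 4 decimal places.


Answer: Price = 0.1010

Derivation:
d1 = (ln(S/K) + (r - q + 0.5*sigma^2) * T) / (sigma * sqrt(T)) = -0.42943712
d2 = d1 - sigma * sqrt(T) = -0.57943712
exp(-rT) = 0.95027867; exp(-qT) = 0.98412732
P = K * exp(-rT) * N(-d2) - S_0 * exp(-qT) * N(-d1)
N(-d1) = 0.66619743; N(-d2) = 0.71885287
P = 1.0500 * 0.95027867 * 0.71885287 - 0.9400 * 0.98412732 * 0.66619743 = 0.1010


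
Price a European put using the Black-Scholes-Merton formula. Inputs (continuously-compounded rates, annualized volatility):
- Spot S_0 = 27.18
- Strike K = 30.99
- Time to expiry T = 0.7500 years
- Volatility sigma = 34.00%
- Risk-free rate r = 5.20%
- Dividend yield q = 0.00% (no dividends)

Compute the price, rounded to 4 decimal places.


Answer: Price = 4.8080

Derivation:
d1 = (ln(S/K) + (r - q + 0.5*sigma^2) * T) / (sigma * sqrt(T)) = -0.16584612
d2 = d1 - sigma * sqrt(T) = -0.46029475
exp(-rT) = 0.96175071; exp(-qT) = 1.00000000
P = K * exp(-rT) * N(-d2) - S_0 * exp(-qT) * N(-d1)
N(-d1) = 0.56586097; N(-d2) = 0.67734767
P = 30.9900 * 0.96175071 * 0.67734767 - 27.1800 * 1.00000000 * 0.56586097 = 4.8080


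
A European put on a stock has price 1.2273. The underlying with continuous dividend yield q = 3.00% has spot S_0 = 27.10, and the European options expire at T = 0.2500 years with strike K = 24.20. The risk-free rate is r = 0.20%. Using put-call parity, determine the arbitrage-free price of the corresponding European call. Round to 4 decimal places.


Put-call parity: C - P = S_0 * exp(-qT) - K * exp(-rT).
S_0 * exp(-qT) = 27.1000 * 0.99252805 = 26.89751029
K * exp(-rT) = 24.2000 * 0.99950012 = 24.18790302
C = P + S*exp(-qT) - K*exp(-rT)
C = 1.2273 + 26.89751029 - 24.18790302 = 3.9369

Answer: Call price = 3.9369


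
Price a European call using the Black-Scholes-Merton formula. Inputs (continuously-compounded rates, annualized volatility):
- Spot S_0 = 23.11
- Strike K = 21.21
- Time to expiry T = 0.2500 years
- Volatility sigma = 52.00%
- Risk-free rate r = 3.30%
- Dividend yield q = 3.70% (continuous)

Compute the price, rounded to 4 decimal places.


d1 = (ln(S/K) + (r - q + 0.5*sigma^2) * T) / (sigma * sqrt(T)) = 0.45612560
d2 = d1 - sigma * sqrt(T) = 0.19612560
exp(-rT) = 0.99178394; exp(-qT) = 0.99079265
C = S_0 * exp(-qT) * N(d1) - K * exp(-rT) * N(d2)
N(d1) = 0.67585017; N(d2) = 0.57774407
C = 23.1100 * 0.99079265 * 0.67585017 - 21.2100 * 0.99178394 * 0.57774407 = 3.3218

Answer: Price = 3.3218


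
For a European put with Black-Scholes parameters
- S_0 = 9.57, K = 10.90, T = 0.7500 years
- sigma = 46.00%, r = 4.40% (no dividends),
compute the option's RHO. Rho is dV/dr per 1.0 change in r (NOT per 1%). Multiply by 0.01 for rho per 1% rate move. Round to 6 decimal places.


d1 = -0.0446306412; d2 = -0.4430023269
phi(d1) = 0.3985451528; exp(-qT) = 1.0000000000; exp(-rT) = 0.9675385596
N(-d2) = 0.6711179742
Rho = -K*T*exp(-rT)*N(-d2) = -10.9000 * 0.7500 * 0.9675385596 * 0.6711179742 = -5.308293

Answer: Rho = -5.308293


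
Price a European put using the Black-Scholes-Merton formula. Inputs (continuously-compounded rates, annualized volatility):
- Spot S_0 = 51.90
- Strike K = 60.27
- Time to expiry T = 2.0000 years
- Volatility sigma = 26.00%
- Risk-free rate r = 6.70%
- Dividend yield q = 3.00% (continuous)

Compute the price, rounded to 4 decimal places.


Answer: Price = 9.4801

Derivation:
d1 = (ln(S/K) + (r - q + 0.5*sigma^2) * T) / (sigma * sqrt(T)) = -0.02152780
d2 = d1 - sigma * sqrt(T) = -0.38922333
exp(-rT) = 0.87459006; exp(-qT) = 0.94176453
P = K * exp(-rT) * N(-d2) - S_0 * exp(-qT) * N(-d1)
N(-d1) = 0.50858769; N(-d2) = 0.65144453
P = 60.2700 * 0.87459006 * 0.65144453 - 51.9000 * 0.94176453 * 0.50858769 = 9.4801


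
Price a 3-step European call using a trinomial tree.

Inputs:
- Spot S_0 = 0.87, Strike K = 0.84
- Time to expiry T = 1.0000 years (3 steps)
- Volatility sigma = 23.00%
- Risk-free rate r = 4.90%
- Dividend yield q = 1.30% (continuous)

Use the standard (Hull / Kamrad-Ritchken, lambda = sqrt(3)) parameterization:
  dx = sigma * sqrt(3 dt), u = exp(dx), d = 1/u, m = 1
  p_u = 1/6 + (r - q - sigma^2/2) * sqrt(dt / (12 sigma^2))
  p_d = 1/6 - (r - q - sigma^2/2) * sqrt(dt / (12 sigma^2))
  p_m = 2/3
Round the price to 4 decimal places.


Answer: Price = V(0,0) = 0.1067

Derivation:
dt = T/N = 0.333333; dx = sigma*sqrt(3*dt) = 0.230000
u = exp(dx) = 1.258600; d = 1/u = 0.794534
p_u = 0.173587, p_m = 0.666667, p_d = 0.159746
Discount per step: exp(-r*dt) = 0.983799
Stock lattice S(k, j) with j the centered position index:
  k=0: S(0,+0) = 0.8700
  k=1: S(1,-1) = 0.6912; S(1,+0) = 0.8700; S(1,+1) = 1.0950
  k=2: S(2,-2) = 0.5492; S(2,-1) = 0.6912; S(2,+0) = 0.8700; S(2,+1) = 1.0950; S(2,+2) = 1.3781
  k=3: S(3,-3) = 0.4364; S(3,-2) = 0.5492; S(3,-1) = 0.6912; S(3,+0) = 0.8700; S(3,+1) = 1.0950; S(3,+2) = 1.3781; S(3,+3) = 1.7345
Terminal payoffs V(N, j) = max(S_T - K, 0):
  V(3,-3) = 0.000000; V(3,-2) = 0.000000; V(3,-1) = 0.000000; V(3,+0) = 0.030000; V(3,+1) = 0.254982; V(3,+2) = 0.538144; V(3,+3) = 0.894533
Backward induction: V(k, j) = exp(-r*dt) * [p_u * V(k+1, j+1) + p_m * V(k+1, j) + p_d * V(k+1, j-1)]
  V(2,-2) = exp(-r*dt) * [p_u*0.000000 + p_m*0.000000 + p_d*0.000000] = 0.000000
  V(2,-1) = exp(-r*dt) * [p_u*0.030000 + p_m*0.000000 + p_d*0.000000] = 0.005123
  V(2,+0) = exp(-r*dt) * [p_u*0.254982 + p_m*0.030000 + p_d*0.000000] = 0.063220
  V(2,+1) = exp(-r*dt) * [p_u*0.538144 + p_m*0.254982 + p_d*0.030000] = 0.263850
  V(2,+2) = exp(-r*dt) * [p_u*0.894533 + p_m*0.538144 + p_d*0.254982] = 0.545787
  V(1,-1) = exp(-r*dt) * [p_u*0.063220 + p_m*0.005123 + p_d*0.000000] = 0.014157
  V(1,+0) = exp(-r*dt) * [p_u*0.263850 + p_m*0.063220 + p_d*0.005123] = 0.087328
  V(1,+1) = exp(-r*dt) * [p_u*0.545787 + p_m*0.263850 + p_d*0.063220] = 0.276193
  V(0,+0) = exp(-r*dt) * [p_u*0.276193 + p_m*0.087328 + p_d*0.014157] = 0.106667


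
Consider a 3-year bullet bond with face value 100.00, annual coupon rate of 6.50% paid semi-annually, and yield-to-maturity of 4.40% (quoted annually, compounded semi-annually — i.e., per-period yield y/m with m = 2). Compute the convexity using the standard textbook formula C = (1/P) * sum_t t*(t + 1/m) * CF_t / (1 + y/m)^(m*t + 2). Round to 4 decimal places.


Coupon per period c = face * coupon_rate / m = 3.250000
Periods per year m = 2; per-period yield y/m = 0.022000
Number of cashflows N = 6
Cashflows (t years, CF_t, discount factor 1/(1+y/m)^(m*t), PV):
  t = 0.5000: CF_t = 3.250000, DF = 0.978474, PV = 3.180039
  t = 1.0000: CF_t = 3.250000, DF = 0.957411, PV = 3.111584
  t = 1.5000: CF_t = 3.250000, DF = 0.936801, PV = 3.044603
  t = 2.0000: CF_t = 3.250000, DF = 0.916635, PV = 2.979064
  t = 2.5000: CF_t = 3.250000, DF = 0.896903, PV = 2.914935
  t = 3.0000: CF_t = 103.250000, DF = 0.877596, PV = 90.611785
Price P = sum_t PV_t = 105.842010
Convexity numerator sum_t t*(t + 1/m) * CF_t / (1+y/m)^(m*t + 2):
  t = 0.5000: term = 1.522302
  t = 1.0000: term = 4.468595
  t = 1.5000: term = 8.744805
  t = 2.0000: term = 14.260935
  t = 2.5000: term = 20.930922
  t = 3.0000: term = 910.903127
Convexity = (1/P) * sum = 960.830686 / 105.842010 = 9.077971

Answer: Convexity = 9.0780


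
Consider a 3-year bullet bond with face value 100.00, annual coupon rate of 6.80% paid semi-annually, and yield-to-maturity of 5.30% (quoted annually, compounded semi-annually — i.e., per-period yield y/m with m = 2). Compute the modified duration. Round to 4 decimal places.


Answer: Modified duration = 2.6980

Derivation:
Coupon per period c = face * coupon_rate / m = 3.400000
Periods per year m = 2; per-period yield y/m = 0.026500
Number of cashflows N = 6
Cashflows (t years, CF_t, discount factor 1/(1+y/m)^(m*t), PV):
  t = 0.5000: CF_t = 3.400000, DF = 0.974184, PV = 3.312226
  t = 1.0000: CF_t = 3.400000, DF = 0.949035, PV = 3.226718
  t = 1.5000: CF_t = 3.400000, DF = 0.924535, PV = 3.143417
  t = 2.0000: CF_t = 3.400000, DF = 0.900667, PV = 3.062267
  t = 2.5000: CF_t = 3.400000, DF = 0.877415, PV = 2.983212
  t = 3.0000: CF_t = 103.400000, DF = 0.854764, PV = 88.382609
Price P = sum_t PV_t = 104.110450
First compute Macaulay numerator sum_t t * PV_t:
  t * PV_t at t = 0.5000: 1.656113
  t * PV_t at t = 1.0000: 3.226718
  t * PV_t at t = 1.5000: 4.715126
  t * PV_t at t = 2.0000: 6.124535
  t * PV_t at t = 2.5000: 7.458031
  t * PV_t at t = 3.0000: 265.147826
Macaulay duration D = 288.328349 / 104.110450 = 2.769447
Modified duration = D / (1 + y/m) = 2.769447 / (1 + 0.026500) = 2.697951


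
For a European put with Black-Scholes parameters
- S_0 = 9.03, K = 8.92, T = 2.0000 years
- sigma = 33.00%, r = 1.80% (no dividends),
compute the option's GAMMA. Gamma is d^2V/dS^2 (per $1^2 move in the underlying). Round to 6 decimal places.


Answer: Gamma = 0.089448

Derivation:
d1 = 0.3367465784; d2 = -0.1299438972
phi(d1) = 0.3769519089; exp(-qT) = 1.0000000000; exp(-rT) = 0.9646402935
Gamma = exp(-qT) * phi(d1) / (S * sigma * sqrt(T)) = 1.0000000000 * 0.3769519089 / (9.0300 * 0.3300 * 1.4142135624) = 0.089448


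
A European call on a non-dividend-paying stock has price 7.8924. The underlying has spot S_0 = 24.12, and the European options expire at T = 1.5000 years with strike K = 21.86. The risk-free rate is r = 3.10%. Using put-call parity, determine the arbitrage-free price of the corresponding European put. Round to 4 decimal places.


Answer: Put price = 4.6392

Derivation:
Put-call parity: C - P = S_0 * exp(-qT) - K * exp(-rT).
S_0 * exp(-qT) = 24.1200 * 1.00000000 = 24.12000000
K * exp(-rT) = 21.8600 * 0.95456456 = 20.86678129
P = C - S*exp(-qT) + K*exp(-rT)
P = 7.8924 - 24.12000000 + 20.86678129 = 4.6392


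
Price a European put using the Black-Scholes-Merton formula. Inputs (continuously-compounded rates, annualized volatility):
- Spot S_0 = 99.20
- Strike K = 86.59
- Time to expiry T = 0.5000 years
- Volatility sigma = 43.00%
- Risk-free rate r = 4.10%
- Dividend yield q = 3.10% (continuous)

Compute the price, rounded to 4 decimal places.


d1 = (ln(S/K) + (r - q + 0.5*sigma^2) * T) / (sigma * sqrt(T)) = 0.61560611
d2 = d1 - sigma * sqrt(T) = 0.31155019
exp(-rT) = 0.97970870; exp(-qT) = 0.98461951
P = K * exp(-rT) * N(-d2) - S_0 * exp(-qT) * N(-d1)
N(-d1) = 0.26907726; N(-d2) = 0.37769120
P = 86.5900 * 0.97970870 * 0.37769120 - 99.2000 * 0.98461951 * 0.26907726 = 5.7587

Answer: Price = 5.7587


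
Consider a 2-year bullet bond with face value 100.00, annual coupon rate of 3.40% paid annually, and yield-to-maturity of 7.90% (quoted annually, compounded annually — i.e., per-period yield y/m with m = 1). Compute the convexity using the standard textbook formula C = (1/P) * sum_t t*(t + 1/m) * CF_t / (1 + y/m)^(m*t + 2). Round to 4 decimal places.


Answer: Convexity = 5.0359

Derivation:
Coupon per period c = face * coupon_rate / m = 3.400000
Periods per year m = 1; per-period yield y/m = 0.079000
Number of cashflows N = 2
Cashflows (t years, CF_t, discount factor 1/(1+y/m)^(m*t), PV):
  t = 1.0000: CF_t = 3.400000, DF = 0.926784, PV = 3.151066
  t = 2.0000: CF_t = 103.400000, DF = 0.858929, PV = 88.813227
Price P = sum_t PV_t = 91.964293
Convexity numerator sum_t t*(t + 1/m) * CF_t / (1+y/m)^(m*t + 2):
  t = 1.0000: term = 5.413082
  t = 2.0000: term = 457.705373
Convexity = (1/P) * sum = 463.118454 / 91.964293 = 5.035851


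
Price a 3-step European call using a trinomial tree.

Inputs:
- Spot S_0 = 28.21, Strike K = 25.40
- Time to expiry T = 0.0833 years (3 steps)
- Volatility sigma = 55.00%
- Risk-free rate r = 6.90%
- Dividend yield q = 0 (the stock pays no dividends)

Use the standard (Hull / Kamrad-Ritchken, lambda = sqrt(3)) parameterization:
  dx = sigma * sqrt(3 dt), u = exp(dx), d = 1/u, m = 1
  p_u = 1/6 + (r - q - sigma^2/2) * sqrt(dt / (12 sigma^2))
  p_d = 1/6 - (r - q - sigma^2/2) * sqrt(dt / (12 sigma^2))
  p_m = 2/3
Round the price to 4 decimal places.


Answer: Price = V(0,0) = 3.6147

Derivation:
dt = T/N = 0.027767; dx = sigma*sqrt(3*dt) = 0.158740
u = exp(dx) = 1.172033; d = 1/u = 0.853219
p_u = 0.159473, p_m = 0.666667, p_d = 0.173860
Discount per step: exp(-r*dt) = 0.998086
Stock lattice S(k, j) with j the centered position index:
  k=0: S(0,+0) = 28.2100
  k=1: S(1,-1) = 24.0693; S(1,+0) = 28.2100; S(1,+1) = 33.0630
  k=2: S(2,-2) = 20.5364; S(2,-1) = 24.0693; S(2,+0) = 28.2100; S(2,+1) = 33.0630; S(2,+2) = 38.7510
  k=3: S(3,-3) = 17.5220; S(3,-2) = 20.5364; S(3,-1) = 24.0693; S(3,+0) = 28.2100; S(3,+1) = 33.0630; S(3,+2) = 38.7510; S(3,+3) = 45.4174
Terminal payoffs V(N, j) = max(S_T - K, 0):
  V(3,-3) = 0.000000; V(3,-2) = 0.000000; V(3,-1) = 0.000000; V(3,+0) = 2.810000; V(3,+1) = 7.663042; V(3,+2) = 13.350965; V(3,+3) = 20.017397
Backward induction: V(k, j) = exp(-r*dt) * [p_u * V(k+1, j+1) + p_m * V(k+1, j) + p_d * V(k+1, j-1)]
  V(2,-2) = exp(-r*dt) * [p_u*0.000000 + p_m*0.000000 + p_d*0.000000] = 0.000000
  V(2,-1) = exp(-r*dt) * [p_u*2.810000 + p_m*0.000000 + p_d*0.000000] = 0.447262
  V(2,+0) = exp(-r*dt) * [p_u*7.663042 + p_m*2.810000 + p_d*0.000000] = 3.089458
  V(2,+1) = exp(-r*dt) * [p_u*13.350965 + p_m*7.663042 + p_d*2.810000] = 7.711573
  V(2,+2) = exp(-r*dt) * [p_u*20.017397 + p_m*13.350965 + p_d*7.663042] = 13.399481
  V(1,-1) = exp(-r*dt) * [p_u*3.089458 + p_m*0.447262 + p_d*0.000000] = 0.789346
  V(1,+0) = exp(-r*dt) * [p_u*7.711573 + p_m*3.089458 + p_d*0.447262] = 3.360743
  V(1,+1) = exp(-r*dt) * [p_u*13.399481 + p_m*7.711573 + p_d*3.089458] = 7.800081
  V(0,+0) = exp(-r*dt) * [p_u*7.800081 + p_m*3.360743 + p_d*0.789346] = 3.614702
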